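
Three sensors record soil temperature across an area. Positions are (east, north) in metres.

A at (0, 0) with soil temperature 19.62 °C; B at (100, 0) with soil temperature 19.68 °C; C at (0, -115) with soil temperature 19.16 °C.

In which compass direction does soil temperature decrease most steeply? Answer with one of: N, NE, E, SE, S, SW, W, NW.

S

∂T/∂x = (19.68 − 19.62) / (100 − 0) = +0.0006000
∂T/∂y = (19.16 − 19.62) / (-115 − 0) = +0.004000
Steepest decrease is along −∇f = (-0.0006000 E, -0.004000 N) → south.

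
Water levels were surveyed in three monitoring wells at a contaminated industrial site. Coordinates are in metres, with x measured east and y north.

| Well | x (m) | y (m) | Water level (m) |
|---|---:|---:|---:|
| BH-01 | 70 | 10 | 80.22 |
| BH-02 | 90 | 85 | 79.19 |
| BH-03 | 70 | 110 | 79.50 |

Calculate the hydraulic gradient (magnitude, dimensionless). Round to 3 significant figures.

Taking BH-01 as reference: BH-02−BH-01 = (20, 75, -1.03); BH-03−BH-01 = (0, 100, -0.72).
Determinant of the coordinate differences = 20·100 − 0·75 = 2000.
∂h/∂x = [(-1.03)·100 − (-0.72)·75] / 2000 = -0.02450
∂h/∂y = [20·(-0.72) − 0·(-1.03)] / 2000 = -0.007200
|∇h| = √(-0.02450² + -0.007200²) = 0.02554

0.0255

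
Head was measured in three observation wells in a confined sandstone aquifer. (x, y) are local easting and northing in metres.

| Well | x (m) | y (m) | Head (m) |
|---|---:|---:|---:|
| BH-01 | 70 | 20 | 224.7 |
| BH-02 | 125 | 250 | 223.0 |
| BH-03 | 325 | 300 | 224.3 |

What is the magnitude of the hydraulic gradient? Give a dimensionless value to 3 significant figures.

Three-point gradient (reference BH-01): Δ to BH-02 = (55, 230, -1.7), Δ to BH-03 = (255, 280, -0.4).
∂h/∂x = +0.008879, ∂h/∂y = -0.009514 (det = -43250).
|∇h| = √(0.008879² + -0.009514²) = 0.01301

0.0130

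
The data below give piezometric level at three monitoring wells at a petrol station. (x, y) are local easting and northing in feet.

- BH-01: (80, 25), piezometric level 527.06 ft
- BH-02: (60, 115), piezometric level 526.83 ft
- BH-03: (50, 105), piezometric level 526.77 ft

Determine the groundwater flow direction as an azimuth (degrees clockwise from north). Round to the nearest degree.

With h = a·x + b·y + c and BH-01 as origin, the differences give:
  (-20)·a + 90·b = -0.23
  (-30)·a + 80·b = -0.29
Eliminate b (×80 and ×90, subtract): 1100·a = 7.700 → a = ∂h/∂x = +0.007000
Back-substitute: b = ∂h/∂y = -0.0010000.
Flow direction (−∇h) has components (-0.007000 E, +0.0010000 N).
Azimuth = atan2(E, N) = atan2(-0.007000, +0.0010000) = 278.1° ≈ 278°.

278°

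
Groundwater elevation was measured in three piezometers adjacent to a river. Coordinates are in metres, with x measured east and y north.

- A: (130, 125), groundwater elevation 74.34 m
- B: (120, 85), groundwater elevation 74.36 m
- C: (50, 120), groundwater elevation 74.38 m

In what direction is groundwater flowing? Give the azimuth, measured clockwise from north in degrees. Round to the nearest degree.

051°

Differences from A: to B (Δx, Δy, Δh) = (-10, -40, +0.02); to C = (-80, -5, +0.04).
Determinant of the coordinate differences = (-10)·(-5) − (-80)·(-40) = -3150.
∂h/∂x = [(+0.02)·(-5) − (+0.04)·(-40)] / -3150 = -0.0004762
∂h/∂y = [(-10)·(+0.04) − (-80)·(+0.02)] / -3150 = -0.0003810
Flow direction (−∇h) has components (+0.0004762 E, +0.0003810 N).
Azimuth = atan2(E, N) = atan2(+0.0004762, +0.0003810) = 51.3° ≈ 051°.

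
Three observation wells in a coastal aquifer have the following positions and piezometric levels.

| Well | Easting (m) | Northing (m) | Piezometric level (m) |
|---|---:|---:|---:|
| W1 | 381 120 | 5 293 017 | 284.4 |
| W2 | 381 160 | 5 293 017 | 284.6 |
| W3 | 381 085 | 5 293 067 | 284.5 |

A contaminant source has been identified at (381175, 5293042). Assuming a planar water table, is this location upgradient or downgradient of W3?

upgradient

With h = a·x + b·y + c and W1 as origin, the differences give:
  40·a + 0·b = +0.2
  (-35)·a + 50·b = +0.1
Eliminate b (×50 and ×0, subtract): 2000·a = 10.00 → a = ∂h/∂x = +0.005000
Back-substitute: b = ∂h/∂y = +0.005500.
Head at (381175, 5293042) = 284.4 + (+0.005000)·(55) + (+0.005500)·(25) = 284.81 m.
That is higher than the 284.5 m at W3, so the point is upgradient.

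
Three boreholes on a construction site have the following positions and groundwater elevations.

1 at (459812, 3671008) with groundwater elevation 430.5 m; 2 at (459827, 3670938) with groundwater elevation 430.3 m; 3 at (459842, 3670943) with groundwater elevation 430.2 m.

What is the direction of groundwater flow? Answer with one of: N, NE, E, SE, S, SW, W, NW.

Differences from 1: to 2 (Δx, Δy, Δh) = (15, -70, -0.2); to 3 = (30, -65, -0.3).
Solve a·Δx + b·Δy = Δh: det = 15·(-65) − 30·(-70) = 1125.
∂h/∂x = [(-0.2)·(-65) − (-0.3)·(-70)] / 1125 = -0.007111
∂h/∂y = [15·(-0.3) − 30·(-0.2)] / 1125 = +0.001333
Flow = −∇h = (+0.007111 east, -0.001333 north), which points east.

E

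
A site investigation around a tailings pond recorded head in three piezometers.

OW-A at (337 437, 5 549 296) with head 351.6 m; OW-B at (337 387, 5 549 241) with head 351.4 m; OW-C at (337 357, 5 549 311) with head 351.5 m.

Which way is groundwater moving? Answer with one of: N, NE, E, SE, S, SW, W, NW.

SW

Differences from OW-A: to OW-B (Δx, Δy, Δh) = (-50, -55, -0.2); to OW-C = (-80, 15, -0.1).
Solve a·Δx + b·Δy = Δh: det = (-50)·15 − (-80)·(-55) = -5150.
∂h/∂x = [(-0.2)·15 − (-0.1)·(-55)] / -5150 = +0.001650
∂h/∂y = [(-50)·(-0.1) − (-80)·(-0.2)] / -5150 = +0.002136
Flow = −∇h = (-0.001650 east, -0.002136 north), which points southwest.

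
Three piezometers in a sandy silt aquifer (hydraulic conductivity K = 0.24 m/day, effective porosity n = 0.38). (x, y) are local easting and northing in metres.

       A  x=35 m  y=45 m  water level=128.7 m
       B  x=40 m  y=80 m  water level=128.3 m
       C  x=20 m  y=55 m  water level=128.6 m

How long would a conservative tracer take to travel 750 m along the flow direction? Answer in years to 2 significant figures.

290 years

Three-point gradient (reference A): Δ to B = (5, 35, -0.4), Δ to C = (-15, 10, -0.1).
∂h/∂x = -0.0008696, ∂h/∂y = -0.01130 (det = 575).
|∇h| = √(-0.0008696² + -0.01130²) = 0.01133
Seepage velocity v = K·i/n = 0.24 × 0.01133 / 0.38 = 0.007156 m/day.
t = 750 / 0.007156 = 1.048e+05 days = 287 years.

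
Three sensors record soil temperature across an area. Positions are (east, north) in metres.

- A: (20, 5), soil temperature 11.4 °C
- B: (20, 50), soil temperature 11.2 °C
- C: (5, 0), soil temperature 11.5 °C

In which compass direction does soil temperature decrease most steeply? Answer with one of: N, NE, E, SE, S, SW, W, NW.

NE

With T = a·x + b·y + c and A as origin, the differences give:
  0·a + 45·b = -0.2
  (-15)·a + (-5)·b = +0.1
Eliminate b (×(-5) and ×45, subtract): 675·a = -3.50 → a = ∂T/∂x = -0.005185
Back-substitute: b = ∂T/∂y = -0.004444.
Steepest decrease is along −∇f = (+0.005185 E, +0.004444 N) → northeast.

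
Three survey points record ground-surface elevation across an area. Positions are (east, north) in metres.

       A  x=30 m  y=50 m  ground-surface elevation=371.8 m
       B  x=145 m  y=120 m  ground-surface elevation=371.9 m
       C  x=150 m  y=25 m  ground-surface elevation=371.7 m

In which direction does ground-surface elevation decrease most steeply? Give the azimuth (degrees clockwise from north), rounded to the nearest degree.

Three-point gradient (reference A): Δ to B = (115, 70, +0.1), Δ to C = (120, -25, -0.1).
∂z/∂x = -0.0003991, ∂z/∂y = +0.002084 (det = -11275).
Steepest decrease is along −∇f: components (+0.0003991 E, -0.002084 N).
Azimuth = atan2(+0.0003991, -0.002084) = 169.2° ≈ 169°.

169°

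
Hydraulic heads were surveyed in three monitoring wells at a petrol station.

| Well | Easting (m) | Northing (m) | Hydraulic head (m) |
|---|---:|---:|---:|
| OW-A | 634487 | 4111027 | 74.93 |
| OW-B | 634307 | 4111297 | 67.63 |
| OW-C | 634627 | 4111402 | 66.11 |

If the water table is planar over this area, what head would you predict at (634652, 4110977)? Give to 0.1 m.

76.7 m

Taking OW-A as reference: OW-B−OW-A = (-180, 270, -7.30); OW-C−OW-A = (140, 375, -8.82).
Determinant of the coordinate differences = (-180)·375 − 140·270 = -105300.
∂h/∂x = [(-7.30)·375 − (-8.82)·270] / -105300 = +0.003382
∂h/∂y = [(-180)·(-8.82) − 140·(-7.30)] / -105300 = -0.02478
h(634652, 4110977) = 74.93 + (+0.003382)·(165) + (-0.02478)·(-50) = 74.93 +0.558 +1.239 = 76.727 m.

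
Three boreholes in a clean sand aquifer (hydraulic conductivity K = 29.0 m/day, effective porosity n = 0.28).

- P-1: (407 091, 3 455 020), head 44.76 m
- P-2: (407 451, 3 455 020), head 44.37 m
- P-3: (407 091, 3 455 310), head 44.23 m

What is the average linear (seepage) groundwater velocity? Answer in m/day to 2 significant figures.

∂h/∂x = (44.37 − 44.76) / (407451 − 407091) = -0.001083
∂h/∂y = (44.23 − 44.76) / (3455310 − 3455020) = -0.001828
|∇h| = √(-0.001083² + -0.001828²) = 0.002125
Seepage velocity v = K·i/n = 29.0 × 0.002125 / 0.28 = 0.2201 m/day.

0.22 m/day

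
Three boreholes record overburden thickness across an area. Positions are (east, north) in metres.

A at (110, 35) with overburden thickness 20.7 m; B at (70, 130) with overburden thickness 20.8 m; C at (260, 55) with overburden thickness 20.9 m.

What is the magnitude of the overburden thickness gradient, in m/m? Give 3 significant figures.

Taking A as reference: B−A = (-40, 95, +0.1); C−A = (150, 20, +0.2).
Determinant of the coordinate differences = (-40)·20 − 150·95 = -15050.
∂d/∂x = [(+0.1)·20 − (+0.2)·95] / -15050 = +0.001130
∂d/∂y = [(-40)·(+0.2) − 150·(+0.1)] / -15050 = +0.001528
|∇f| = √(0.001130² + 0.001528²) = 0.0019 m/m

0.00190 m/m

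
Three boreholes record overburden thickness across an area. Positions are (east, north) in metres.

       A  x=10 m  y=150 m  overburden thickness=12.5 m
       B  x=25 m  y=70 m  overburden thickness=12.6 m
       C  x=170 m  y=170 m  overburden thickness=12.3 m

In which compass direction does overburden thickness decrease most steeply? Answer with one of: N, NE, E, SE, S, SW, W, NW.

Differences from A: to B (Δx, Δy, Δh) = (15, -80, +0.1); to C = (160, 20, -0.2).
Solve a·Δx + b·Δy = Δd: det = 15·20 − 160·(-80) = 13100.
∂d/∂x = [(+0.1)·20 − (-0.2)·(-80)] / 13100 = -0.001069
∂d/∂y = [15·(-0.2) − 160·(+0.1)] / 13100 = -0.001450
Steepest decrease is along −∇f = (+0.001069 E, +0.001450 N) → northeast.

NE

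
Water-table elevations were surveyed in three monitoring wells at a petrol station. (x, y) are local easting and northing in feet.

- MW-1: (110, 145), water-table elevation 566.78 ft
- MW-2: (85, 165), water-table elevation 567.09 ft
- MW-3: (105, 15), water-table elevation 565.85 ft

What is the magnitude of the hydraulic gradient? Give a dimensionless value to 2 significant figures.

With h = a·x + b·y + c and MW-1 as origin, the differences give:
  (-25)·a + 20·b = +0.31
  (-5)·a + (-130)·b = -0.93
Eliminate b (×(-130) and ×20, subtract): 3350·a = -21.700 → a = ∂h/∂x = -0.006478
Back-substitute: b = ∂h/∂y = +0.007403.
|∇h| = √(-0.006478² + 0.007403²) = 0.009837

0.0098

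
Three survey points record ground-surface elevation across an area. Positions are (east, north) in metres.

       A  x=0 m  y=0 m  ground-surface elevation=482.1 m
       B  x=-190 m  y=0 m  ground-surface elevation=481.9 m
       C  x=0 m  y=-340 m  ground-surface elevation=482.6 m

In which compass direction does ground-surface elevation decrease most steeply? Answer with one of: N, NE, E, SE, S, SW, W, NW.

NW

∂z/∂x = (481.9 − 482.1) / (-190 − 0) = +0.001053
∂z/∂y = (482.6 − 482.1) / (-340 − 0) = -0.001471
Steepest decrease is along −∇f = (-0.001053 E, +0.001471 N) → northwest.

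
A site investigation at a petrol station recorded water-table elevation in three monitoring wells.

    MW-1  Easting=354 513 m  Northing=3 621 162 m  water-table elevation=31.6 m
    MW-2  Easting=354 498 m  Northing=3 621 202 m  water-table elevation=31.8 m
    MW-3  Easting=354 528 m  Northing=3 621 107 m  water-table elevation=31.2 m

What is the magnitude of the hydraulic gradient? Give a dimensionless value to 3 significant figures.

0.0259

Taking MW-1 as reference: MW-2−MW-1 = (-15, 40, +0.2); MW-3−MW-1 = (15, -55, -0.4).
Solve a·Δx + b·Δy = Δh: det = (-15)·(-55) − 15·40 = 225.
∂h/∂x = [(+0.2)·(-55) − (-0.4)·40] / 225 = +0.02222
∂h/∂y = [(-15)·(-0.4) − 15·(+0.2)] / 225 = +0.01333
|∇h| = √(0.02222² + 0.01333²) = 0.02591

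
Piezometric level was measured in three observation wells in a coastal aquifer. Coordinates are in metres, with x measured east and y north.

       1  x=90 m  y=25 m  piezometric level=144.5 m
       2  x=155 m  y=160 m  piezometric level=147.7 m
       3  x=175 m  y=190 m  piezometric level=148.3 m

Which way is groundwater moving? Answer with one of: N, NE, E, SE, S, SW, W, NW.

SE

Taking 1 as reference: 2−1 = (65, 135, +3.2); 3−1 = (85, 165, +3.8).
Determinant of the coordinate differences = 65·165 − 85·135 = -750.
∂h/∂x = [(+3.2)·165 − (+3.8)·135] / -750 = -0.02000
∂h/∂y = [65·(+3.8) − 85·(+3.2)] / -750 = +0.03333
Flow = −∇h = (+0.02000 east, -0.03333 north), which points southeast.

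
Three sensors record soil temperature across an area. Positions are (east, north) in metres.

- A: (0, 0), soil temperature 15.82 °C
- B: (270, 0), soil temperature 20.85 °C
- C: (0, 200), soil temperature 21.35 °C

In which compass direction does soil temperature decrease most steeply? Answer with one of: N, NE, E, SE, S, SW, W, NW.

SW

∂T/∂x = (20.85 − 15.82) / (270 − 0) = +0.01863
∂T/∂y = (21.35 − 15.82) / (200 − 0) = +0.02765
Steepest decrease is along −∇f = (-0.01863 E, -0.02765 N) → southwest.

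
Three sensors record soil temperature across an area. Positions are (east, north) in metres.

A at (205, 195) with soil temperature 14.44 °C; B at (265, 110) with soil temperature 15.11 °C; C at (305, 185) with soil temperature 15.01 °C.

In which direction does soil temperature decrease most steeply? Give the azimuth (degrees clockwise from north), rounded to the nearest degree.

308°

With T = a·x + b·y + c and A as origin, the differences give:
  60·a + (-85)·b = +0.67
  100·a + (-10)·b = +0.57
Eliminate b (×(-10) and ×(-85), subtract): 7900·a = 41.750 → a = ∂T/∂x = +0.005285
Back-substitute: b = ∂T/∂y = -0.004152.
Steepest decrease is along −∇f: components (-0.005285 E, +0.004152 N).
Azimuth = atan2(-0.005285, +0.004152) = 308.2° ≈ 308°.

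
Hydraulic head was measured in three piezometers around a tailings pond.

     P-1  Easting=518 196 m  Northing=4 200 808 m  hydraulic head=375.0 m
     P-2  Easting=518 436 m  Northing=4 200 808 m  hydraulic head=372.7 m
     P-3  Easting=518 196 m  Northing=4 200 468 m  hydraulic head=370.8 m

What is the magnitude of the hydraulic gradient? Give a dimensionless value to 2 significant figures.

∂h/∂x = (372.7 − 375.0) / (518436 − 518196) = -0.009583
∂h/∂y = (370.8 − 375.0) / (4200468 − 4200808) = +0.01235
|∇h| = √(-0.009583² + 0.01235²) = 0.01563

0.016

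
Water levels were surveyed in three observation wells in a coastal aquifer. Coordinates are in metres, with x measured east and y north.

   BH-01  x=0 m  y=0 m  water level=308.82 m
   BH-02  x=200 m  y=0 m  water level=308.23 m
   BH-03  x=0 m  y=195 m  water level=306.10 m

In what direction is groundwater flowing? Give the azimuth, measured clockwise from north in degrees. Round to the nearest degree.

∂h/∂x = (308.23 − 308.82) / (200 − 0) = -0.002950
∂h/∂y = (306.10 − 308.82) / (195 − 0) = -0.01395
Flow direction (−∇h) has components (+0.002950 E, +0.01395 N).
Azimuth = atan2(E, N) = atan2(+0.002950, +0.01395) = 11.9° ≈ 012°.

012°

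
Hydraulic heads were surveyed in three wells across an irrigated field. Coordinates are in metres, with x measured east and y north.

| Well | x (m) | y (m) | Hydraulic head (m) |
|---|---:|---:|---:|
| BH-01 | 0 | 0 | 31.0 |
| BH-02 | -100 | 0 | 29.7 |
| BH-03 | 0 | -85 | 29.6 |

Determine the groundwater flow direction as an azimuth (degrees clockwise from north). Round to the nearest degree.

218°

∂h/∂x = (29.7 − 31.0) / (-100 − 0) = +0.01300
∂h/∂y = (29.6 − 31.0) / (-85 − 0) = +0.01647
Flow direction (−∇h) has components (-0.01300 E, -0.01647 N).
Azimuth = atan2(E, N) = atan2(-0.01300, -0.01647) = 218.3° ≈ 218°.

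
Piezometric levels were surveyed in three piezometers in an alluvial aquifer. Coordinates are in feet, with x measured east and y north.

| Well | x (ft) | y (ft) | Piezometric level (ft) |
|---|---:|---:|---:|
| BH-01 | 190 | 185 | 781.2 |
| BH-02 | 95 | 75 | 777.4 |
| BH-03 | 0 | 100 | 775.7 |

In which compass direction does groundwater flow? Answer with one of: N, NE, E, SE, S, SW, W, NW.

Differences from BH-01: to BH-02 (Δx, Δy, Δh) = (-95, -110, -3.8); to BH-03 = (-190, -85, -5.5).
Solve a·Δx + b·Δy = Δh: det = (-95)·(-85) − (-190)·(-110) = -12825.
∂h/∂x = [(-3.8)·(-85) − (-5.5)·(-110)] / -12825 = +0.02199
∂h/∂y = [(-95)·(-5.5) − (-190)·(-3.8)] / -12825 = +0.01556
Flow = −∇h = (-0.02199 east, -0.01556 north), which points southwest.

SW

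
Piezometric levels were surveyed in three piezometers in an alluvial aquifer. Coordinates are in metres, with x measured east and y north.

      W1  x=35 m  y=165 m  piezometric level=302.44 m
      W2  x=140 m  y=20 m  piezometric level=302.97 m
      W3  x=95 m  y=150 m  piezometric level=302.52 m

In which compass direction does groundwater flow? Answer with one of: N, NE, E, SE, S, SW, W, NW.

With h = a·x + b·y + c and W1 as origin, the differences give:
  105·a + (-145)·b = +0.53
  60·a + (-15)·b = +0.08
Eliminate b (×(-15) and ×(-145), subtract): 7125·a = 3.650 → a = ∂h/∂x = +0.0005123
Back-substitute: b = ∂h/∂y = -0.003284.
Flow = −∇h = (-0.0005123 east, +0.003284 north), which points north.

N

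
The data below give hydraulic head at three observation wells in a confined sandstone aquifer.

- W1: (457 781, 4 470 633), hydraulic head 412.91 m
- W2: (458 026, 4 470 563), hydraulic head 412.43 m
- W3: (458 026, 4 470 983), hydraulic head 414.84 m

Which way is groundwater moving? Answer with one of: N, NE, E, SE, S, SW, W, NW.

Taking W1 as reference: W2−W1 = (245, -70, -0.48); W3−W1 = (245, 350, +1.93).
Determinant of the coordinate differences = 245·350 − 245·(-70) = 102900.
∂h/∂x = [(-0.48)·350 − (+1.93)·(-70)] / 102900 = -0.0003197
∂h/∂y = [245·(+1.93) − 245·(-0.48)] / 102900 = +0.005738
Flow = −∇h = (+0.0003197 east, -0.005738 north), which points south.

S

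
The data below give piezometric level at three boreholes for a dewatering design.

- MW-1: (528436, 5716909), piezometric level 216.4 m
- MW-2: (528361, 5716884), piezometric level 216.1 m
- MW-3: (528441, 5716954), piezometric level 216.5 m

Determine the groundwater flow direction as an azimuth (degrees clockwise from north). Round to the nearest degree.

Differences from MW-1: to MW-2 (Δx, Δy, Δh) = (-75, -25, -0.3); to MW-3 = (5, 45, +0.1).
Solve a·Δx + b·Δy = Δh: det = (-75)·45 − 5·(-25) = -3250.
∂h/∂x = [(-0.3)·45 − (+0.1)·(-25)] / -3250 = +0.003385
∂h/∂y = [(-75)·(+0.1) − 5·(-0.3)] / -3250 = +0.001846
Flow direction (−∇h) has components (-0.003385 E, -0.001846 N).
Azimuth = atan2(E, N) = atan2(-0.003385, -0.001846) = 241.4° ≈ 241°.

241°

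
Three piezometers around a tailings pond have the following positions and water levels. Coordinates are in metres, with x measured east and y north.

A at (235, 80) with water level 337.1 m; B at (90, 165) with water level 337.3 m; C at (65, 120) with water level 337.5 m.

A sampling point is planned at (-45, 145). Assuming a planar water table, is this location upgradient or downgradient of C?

upgradient

Taking A as reference: B−A = (-145, 85, +0.2); C−A = (-170, 40, +0.4).
Solve a·Δx + b·Δy = Δh: det = (-145)·40 − (-170)·85 = 8650.
∂h/∂x = [(+0.2)·40 − (+0.4)·85] / 8650 = -0.003006
∂h/∂y = [(-145)·(+0.4) − (-170)·(+0.2)] / 8650 = -0.002775
Head at (-45, 145) = 337.1 + (-0.003006)·(-280) + (-0.002775)·(65) = 337.76 m.
That is higher than the 337.5 m at C, so the point is upgradient.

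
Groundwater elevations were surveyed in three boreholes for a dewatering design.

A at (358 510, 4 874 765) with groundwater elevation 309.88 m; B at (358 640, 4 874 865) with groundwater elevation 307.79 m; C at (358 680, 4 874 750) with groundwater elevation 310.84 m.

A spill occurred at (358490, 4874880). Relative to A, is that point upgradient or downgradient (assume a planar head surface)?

Differences from A: to B (Δx, Δy, Δh) = (130, 100, -2.09); to C = (170, -15, +0.96).
Solve a·Δx + b·Δy = Δh: det = 130·(-15) − 170·100 = -18950.
∂h/∂x = [(-2.09)·(-15) − (+0.96)·100] / -18950 = +0.003412
∂h/∂y = [130·(+0.96) − 170·(-2.09)] / -18950 = -0.02534
Head at (358490, 4874880) = 309.88 + (+0.003412)·(-20) + (-0.02534)·(115) = 306.90 m.
That is lower than the 309.88 m at A, so the point is downgradient.

downgradient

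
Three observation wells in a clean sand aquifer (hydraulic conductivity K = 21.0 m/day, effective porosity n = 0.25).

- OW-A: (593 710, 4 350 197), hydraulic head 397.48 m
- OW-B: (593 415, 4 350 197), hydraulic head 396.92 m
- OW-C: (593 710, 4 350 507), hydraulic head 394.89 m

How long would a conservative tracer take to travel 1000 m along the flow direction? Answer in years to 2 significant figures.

∂h/∂x = (396.92 − 397.48) / (593415 − 593710) = +0.001898
∂h/∂y = (394.89 − 397.48) / (4350507 − 4350197) = -0.008355
|∇h| = √(0.001898² + -0.008355²) = 0.008568
Seepage velocity v = K·i/n = 21.0 × 0.008568 / 0.25 = 0.7197 m/day.
t = 1000 / 0.7197 = 1389 days = 3.8 years.

3.8 years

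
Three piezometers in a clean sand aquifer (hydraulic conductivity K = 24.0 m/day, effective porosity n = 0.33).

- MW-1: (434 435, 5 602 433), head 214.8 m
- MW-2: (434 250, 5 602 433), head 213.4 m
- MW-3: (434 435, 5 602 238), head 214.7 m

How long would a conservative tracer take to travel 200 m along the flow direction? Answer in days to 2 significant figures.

∂h/∂x = (213.4 − 214.8) / (434250 − 434435) = +0.007568
∂h/∂y = (214.7 − 214.8) / (5602238 − 5602433) = +0.0005128
|∇h| = √(0.007568² + 0.0005128²) = 0.007585
Seepage velocity v = K·i/n = 24.0 × 0.007585 / 0.33 = 0.5516 m/day.
t = 200 / 0.5516 = 362.6 days.

360 days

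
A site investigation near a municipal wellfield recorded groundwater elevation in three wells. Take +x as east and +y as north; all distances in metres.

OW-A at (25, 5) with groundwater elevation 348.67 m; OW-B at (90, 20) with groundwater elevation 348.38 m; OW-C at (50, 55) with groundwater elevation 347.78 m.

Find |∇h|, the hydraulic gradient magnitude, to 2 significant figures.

0.018

With h = a·x + b·y + c and OW-A as origin, the differences give:
  65·a + 15·b = -0.29
  25·a + 50·b = -0.89
Eliminate b (×50 and ×15, subtract): 2875·a = -1.150 → a = ∂h/∂x = -0.0004000
Back-substitute: b = ∂h/∂y = -0.01760.
|∇h| = √(-0.0004000² + -0.01760²) = 0.0176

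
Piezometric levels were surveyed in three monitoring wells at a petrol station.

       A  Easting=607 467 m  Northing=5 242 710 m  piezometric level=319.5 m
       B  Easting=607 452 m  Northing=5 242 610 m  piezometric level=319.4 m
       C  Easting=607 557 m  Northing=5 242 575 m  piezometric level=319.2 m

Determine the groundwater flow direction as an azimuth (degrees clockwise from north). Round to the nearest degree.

With h = a·x + b·y + c and A as origin, the differences give:
  (-15)·a + (-100)·b = -0.1
  90·a + (-135)·b = -0.3
Eliminate b (×(-135) and ×(-100), subtract): 11025·a = -16.50 → a = ∂h/∂x = -0.001497
Back-substitute: b = ∂h/∂y = +0.001224.
Flow direction (−∇h) has components (+0.001497 E, -0.001224 N).
Azimuth = atan2(E, N) = atan2(+0.001497, -0.001224) = 129.3° ≈ 129°.

129°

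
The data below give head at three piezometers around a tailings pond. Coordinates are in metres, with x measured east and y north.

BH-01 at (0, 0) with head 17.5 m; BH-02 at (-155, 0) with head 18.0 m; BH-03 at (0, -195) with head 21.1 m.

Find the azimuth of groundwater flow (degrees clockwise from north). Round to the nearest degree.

∂h/∂x = (18.0 − 17.5) / (-155 − 0) = -0.003226
∂h/∂y = (21.1 − 17.5) / (-195 − 0) = -0.01846
Flow direction (−∇h) has components (+0.003226 E, +0.01846 N).
Azimuth = atan2(E, N) = atan2(+0.003226, +0.01846) = 9.9° ≈ 010°.

010°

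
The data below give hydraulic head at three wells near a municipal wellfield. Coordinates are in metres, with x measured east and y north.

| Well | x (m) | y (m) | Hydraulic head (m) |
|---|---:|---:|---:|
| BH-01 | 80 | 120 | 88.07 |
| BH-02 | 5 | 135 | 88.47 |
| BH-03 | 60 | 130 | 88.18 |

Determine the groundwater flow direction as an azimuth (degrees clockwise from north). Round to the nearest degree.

096°

With h = a·x + b·y + c and BH-01 as origin, the differences give:
  (-75)·a + 15·b = +0.40
  (-20)·a + 10·b = +0.11
Eliminate b (×10 and ×15, subtract): -450·a = 2.350 → a = ∂h/∂x = -0.005222
Back-substitute: b = ∂h/∂y = +0.0005556.
Flow direction (−∇h) has components (+0.005222 E, -0.0005556 N).
Azimuth = atan2(E, N) = atan2(+0.005222, -0.0005556) = 96.1° ≈ 096°.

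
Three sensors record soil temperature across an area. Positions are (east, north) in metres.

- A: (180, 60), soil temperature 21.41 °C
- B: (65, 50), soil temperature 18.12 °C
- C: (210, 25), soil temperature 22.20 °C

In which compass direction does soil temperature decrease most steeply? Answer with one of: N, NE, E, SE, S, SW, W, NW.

W

With T = a·x + b·y + c and A as origin, the differences give:
  (-115)·a + (-10)·b = -3.29
  30·a + (-35)·b = +0.79
Eliminate b (×(-35) and ×(-10), subtract): 4325·a = 123.050 → a = ∂T/∂x = +0.02845
Back-substitute: b = ∂T/∂y = +0.001815.
Steepest decrease is along −∇f = (-0.02845 E, -0.001815 N) → west.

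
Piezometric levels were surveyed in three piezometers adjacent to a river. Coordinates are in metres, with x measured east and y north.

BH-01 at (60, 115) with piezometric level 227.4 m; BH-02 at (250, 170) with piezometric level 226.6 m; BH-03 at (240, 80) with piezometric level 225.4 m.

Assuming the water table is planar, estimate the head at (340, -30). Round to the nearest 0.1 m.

With h = a·x + b·y + c and BH-01 as origin, the differences give:
  190·a + 55·b = -0.8
  180·a + (-35)·b = -2.0
Eliminate b (×(-35) and ×55, subtract): -16550·a = 138.00 → a = ∂h/∂x = -0.008338
Back-substitute: b = ∂h/∂y = +0.01426.
h(340, -30) = 227.4 + (-0.008338)·(280) + (+0.01426)·(-145) = 227.4 -2.335 -2.068 = 222.998 m.

223.0 m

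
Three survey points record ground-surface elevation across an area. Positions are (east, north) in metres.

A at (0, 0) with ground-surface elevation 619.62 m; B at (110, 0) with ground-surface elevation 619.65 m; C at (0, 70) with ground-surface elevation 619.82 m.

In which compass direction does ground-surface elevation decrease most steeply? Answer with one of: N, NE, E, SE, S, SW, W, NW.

∂z/∂x = (619.65 − 619.62) / (110 − 0) = +0.0002727
∂z/∂y = (619.82 − 619.62) / (70 − 0) = +0.002857
Steepest decrease is along −∇f = (-0.0002727 E, -0.002857 N) → south.

S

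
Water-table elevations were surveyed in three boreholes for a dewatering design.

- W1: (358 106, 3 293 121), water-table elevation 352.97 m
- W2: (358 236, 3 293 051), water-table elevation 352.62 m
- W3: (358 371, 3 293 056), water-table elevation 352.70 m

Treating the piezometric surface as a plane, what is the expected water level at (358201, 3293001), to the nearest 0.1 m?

With h = a·x + b·y + c and W1 as origin, the differences give:
  130·a + (-70)·b = -0.35
  265·a + (-65)·b = -0.27
Eliminate b (×(-65) and ×(-70), subtract): 10100·a = 3.850 → a = ∂h/∂x = +0.0003812
Back-substitute: b = ∂h/∂y = +0.005708.
h(358201, 3293001) = 352.97 + (+0.0003812)·(95) + (+0.005708)·(-120) = 352.97 +0.036 -0.685 = 352.321 m.

352.3 m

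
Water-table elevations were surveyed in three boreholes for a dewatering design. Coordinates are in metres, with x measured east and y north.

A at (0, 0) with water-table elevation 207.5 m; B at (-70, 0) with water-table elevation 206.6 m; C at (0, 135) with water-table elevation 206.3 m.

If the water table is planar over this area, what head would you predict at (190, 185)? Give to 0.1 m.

208.3 m

∂h/∂x = (206.6 − 207.5) / (-70 − 0) = +0.01286
∂h/∂y = (206.3 − 207.5) / (135 − 0) = -0.008889
h(190, 185) = 207.5 + (+0.01286)·(190) + (-0.008889)·(185) = 207.5 +2.443 -1.644 = 208.298 m.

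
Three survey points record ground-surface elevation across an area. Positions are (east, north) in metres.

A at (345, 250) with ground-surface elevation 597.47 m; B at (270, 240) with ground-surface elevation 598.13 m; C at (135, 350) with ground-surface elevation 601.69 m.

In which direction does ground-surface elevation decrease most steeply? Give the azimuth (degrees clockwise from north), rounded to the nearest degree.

Three-point gradient (reference A): Δ to B = (-75, -10, +0.66), Δ to C = (-210, 100, +4.22).
∂z/∂x = -0.01127, ∂z/∂y = +0.01853 (det = -9600).
Steepest decrease is along −∇f: components (+0.01127 E, -0.01853 N).
Azimuth = atan2(+0.01127, -0.01853) = 148.7° ≈ 149°.

149°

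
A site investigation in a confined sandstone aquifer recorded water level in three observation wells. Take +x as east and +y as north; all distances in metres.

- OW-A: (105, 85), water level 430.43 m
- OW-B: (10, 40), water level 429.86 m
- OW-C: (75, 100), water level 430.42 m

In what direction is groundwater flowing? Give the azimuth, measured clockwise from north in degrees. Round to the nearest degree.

209°

With h = a·x + b·y + c and OW-A as origin, the differences give:
  (-95)·a + (-45)·b = -0.57
  (-30)·a + 15·b = -0.01
Eliminate b (×15 and ×(-45), subtract): -2775·a = -9.000 → a = ∂h/∂x = +0.003243
Back-substitute: b = ∂h/∂y = +0.005820.
Flow direction (−∇h) has components (-0.003243 E, -0.005820 N).
Azimuth = atan2(E, N) = atan2(-0.003243, -0.005820) = 209.1° ≈ 209°.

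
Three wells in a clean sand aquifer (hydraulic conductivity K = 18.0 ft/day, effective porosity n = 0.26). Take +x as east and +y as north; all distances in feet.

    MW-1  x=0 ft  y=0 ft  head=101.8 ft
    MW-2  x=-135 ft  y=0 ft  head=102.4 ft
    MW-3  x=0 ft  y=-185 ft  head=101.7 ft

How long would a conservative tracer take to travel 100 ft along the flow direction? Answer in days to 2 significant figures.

∂h/∂x = (102.4 − 101.8) / (-135 − 0) = -0.004444
∂h/∂y = (101.7 − 101.8) / (-185 − 0) = +0.0005405
|∇h| = √(-0.004444² + 0.0005405²) = 0.004477
Seepage velocity v = K·i/n = 18.0 × 0.004477 / 0.26 = 0.3099 ft/day.
t = 100 / 0.3099 = 322.7 days.

320 days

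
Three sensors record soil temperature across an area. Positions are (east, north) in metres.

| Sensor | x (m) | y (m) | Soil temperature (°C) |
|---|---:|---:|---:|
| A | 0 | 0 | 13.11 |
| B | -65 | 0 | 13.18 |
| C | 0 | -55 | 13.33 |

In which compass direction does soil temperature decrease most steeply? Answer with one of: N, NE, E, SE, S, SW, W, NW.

∂T/∂x = (13.18 − 13.11) / (-65 − 0) = -0.001077
∂T/∂y = (13.33 − 13.11) / (-55 − 0) = -0.004000
Steepest decrease is along −∇f = (+0.001077 E, +0.004000 N) → north.

N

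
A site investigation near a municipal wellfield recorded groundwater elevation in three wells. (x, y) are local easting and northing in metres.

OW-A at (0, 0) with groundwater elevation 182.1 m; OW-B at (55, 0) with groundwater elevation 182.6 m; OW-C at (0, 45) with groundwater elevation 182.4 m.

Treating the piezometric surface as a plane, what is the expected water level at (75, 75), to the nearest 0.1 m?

∂h/∂x = (182.6 − 182.1) / (55 − 0) = +0.009091
∂h/∂y = (182.4 − 182.1) / (45 − 0) = +0.006667
h(75, 75) = 182.1 + (+0.009091)·(75) + (+0.006667)·(75) = 182.1 +0.682 +0.500 = 183.282 m.

183.3 m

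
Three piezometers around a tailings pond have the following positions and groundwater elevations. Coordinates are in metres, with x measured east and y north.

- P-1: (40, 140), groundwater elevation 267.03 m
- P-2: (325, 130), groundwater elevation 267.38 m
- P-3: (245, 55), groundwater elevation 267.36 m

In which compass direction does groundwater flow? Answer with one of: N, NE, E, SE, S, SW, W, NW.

With h = a·x + b·y + c and P-1 as origin, the differences give:
  285·a + (-10)·b = +0.35
  205·a + (-85)·b = +0.33
Eliminate b (×(-85) and ×(-10), subtract): -22175·a = -26.450 → a = ∂h/∂x = +0.001193
Back-substitute: b = ∂h/∂y = -0.001006.
Flow = −∇h = (-0.001193 east, +0.001006 north), which points northwest.

NW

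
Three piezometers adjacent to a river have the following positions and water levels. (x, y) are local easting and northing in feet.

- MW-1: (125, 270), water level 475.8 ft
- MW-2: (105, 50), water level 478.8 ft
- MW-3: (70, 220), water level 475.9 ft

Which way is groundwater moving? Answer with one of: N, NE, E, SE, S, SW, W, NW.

NW

Taking MW-1 as reference: MW-2−MW-1 = (-20, -220, +3.0); MW-3−MW-1 = (-55, -50, +0.1).
Solve a·Δx + b·Δy = Δh: det = (-20)·(-50) − (-55)·(-220) = -11100.
∂h/∂x = [(+3.0)·(-50) − (+0.1)·(-220)] / -11100 = +0.01153
∂h/∂y = [(-20)·(+0.1) − (-55)·(+3.0)] / -11100 = -0.01468
Flow = −∇h = (-0.01153 east, +0.01468 north), which points northwest.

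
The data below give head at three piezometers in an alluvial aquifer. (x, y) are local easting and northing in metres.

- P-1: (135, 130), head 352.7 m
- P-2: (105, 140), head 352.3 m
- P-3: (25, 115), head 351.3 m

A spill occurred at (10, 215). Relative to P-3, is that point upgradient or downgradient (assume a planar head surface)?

downgradient

Taking P-1 as reference: P-2−P-1 = (-30, 10, -0.4); P-3−P-1 = (-110, -15, -1.4).
Determinant of the coordinate differences = (-30)·(-15) − (-110)·10 = 1550.
∂h/∂x = [(-0.4)·(-15) − (-1.4)·10] / 1550 = +0.01290
∂h/∂y = [(-30)·(-1.4) − (-110)·(-0.4)] / 1550 = -0.001290
Head at (10, 215) = 352.7 + (+0.01290)·(-125) + (-0.001290)·(85) = 350.98 m.
That is lower than the 351.3 m at P-3, so the point is downgradient.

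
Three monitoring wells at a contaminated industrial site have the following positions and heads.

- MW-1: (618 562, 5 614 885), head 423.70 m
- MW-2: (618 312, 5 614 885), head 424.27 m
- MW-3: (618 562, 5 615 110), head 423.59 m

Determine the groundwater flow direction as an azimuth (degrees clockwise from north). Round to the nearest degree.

∂h/∂x = (424.27 − 423.70) / (618312 − 618562) = -0.002280
∂h/∂y = (423.59 − 423.70) / (5615110 − 5614885) = -0.0004889
Flow direction (−∇h) has components (+0.002280 E, +0.0004889 N).
Azimuth = atan2(E, N) = atan2(+0.002280, +0.0004889) = 77.9° ≈ 078°.

078°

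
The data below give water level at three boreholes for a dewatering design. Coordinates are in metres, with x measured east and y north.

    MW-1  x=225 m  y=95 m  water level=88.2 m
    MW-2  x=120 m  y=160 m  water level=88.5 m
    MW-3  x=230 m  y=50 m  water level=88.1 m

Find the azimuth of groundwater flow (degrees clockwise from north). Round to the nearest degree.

Taking MW-1 as reference: MW-2−MW-1 = (-105, 65, +0.3); MW-3−MW-1 = (5, -45, -0.1).
Determinant of the coordinate differences = (-105)·(-45) − 5·65 = 4400.
∂h/∂x = [(+0.3)·(-45) − (-0.1)·65] / 4400 = -0.001591
∂h/∂y = [(-105)·(-0.1) − 5·(+0.3)] / 4400 = +0.002045
Flow direction (−∇h) has components (+0.001591 E, -0.002045 N).
Azimuth = atan2(E, N) = atan2(+0.001591, -0.002045) = 142.1° ≈ 142°.

142°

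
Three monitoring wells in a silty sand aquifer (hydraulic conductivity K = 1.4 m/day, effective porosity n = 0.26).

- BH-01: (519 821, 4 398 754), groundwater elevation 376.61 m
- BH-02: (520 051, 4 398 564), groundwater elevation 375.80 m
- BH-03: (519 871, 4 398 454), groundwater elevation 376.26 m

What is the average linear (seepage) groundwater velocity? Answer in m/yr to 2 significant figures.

Taking BH-01 as reference: BH-02−BH-01 = (230, -190, -0.81); BH-03−BH-01 = (50, -300, -0.35).
Solve a·Δx + b·Δy = Δh: det = 230·(-300) − 50·(-190) = -59500.
∂h/∂x = [(-0.81)·(-300) − (-0.35)·(-190)] / -59500 = -0.002966
∂h/∂y = [230·(-0.35) − 50·(-0.81)] / -59500 = +0.0006723
|∇h| = √(-0.002966² + 0.0006723²) = 0.003041
Seepage velocity v = K·i/n = 1.4 × 0.003041 / 0.26 = 0.01637 m/day = 5.979 m/yr.

6.0 m/yr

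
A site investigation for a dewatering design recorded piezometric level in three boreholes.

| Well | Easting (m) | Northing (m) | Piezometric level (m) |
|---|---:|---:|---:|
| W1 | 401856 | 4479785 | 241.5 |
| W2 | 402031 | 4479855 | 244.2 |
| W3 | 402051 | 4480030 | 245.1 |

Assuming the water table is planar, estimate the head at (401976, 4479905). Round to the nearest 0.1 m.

Taking W1 as reference: W2−W1 = (175, 70, +2.7); W3−W1 = (195, 245, +3.6).
Solve a·Δx + b·Δy = Δh: det = 175·245 − 195·70 = 29225.
∂h/∂x = [(+2.7)·245 − (+3.6)·70] / 29225 = +0.01401
∂h/∂y = [175·(+3.6) − 195·(+2.7)] / 29225 = +0.003541
h(401976, 4479905) = 241.5 + (+0.01401)·(120) + (+0.003541)·(120) = 241.5 +1.681 +0.425 = 243.606 m.

243.6 m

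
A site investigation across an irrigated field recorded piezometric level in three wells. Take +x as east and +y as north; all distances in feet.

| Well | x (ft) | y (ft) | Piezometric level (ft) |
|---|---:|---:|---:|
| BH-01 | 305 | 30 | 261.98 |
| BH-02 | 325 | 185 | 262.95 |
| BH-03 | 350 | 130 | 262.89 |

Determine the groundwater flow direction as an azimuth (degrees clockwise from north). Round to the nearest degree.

240°

Taking BH-01 as reference: BH-02−BH-01 = (20, 155, +0.97); BH-03−BH-01 = (45, 100, +0.91).
Solve a·Δx + b·Δy = Δh: det = 20·100 − 45·155 = -4975.
∂h/∂x = [(+0.97)·100 − (+0.91)·155] / -4975 = +0.008854
∂h/∂y = [20·(+0.91) − 45·(+0.97)] / -4975 = +0.005116
Flow direction (−∇h) has components (-0.008854 E, -0.005116 N).
Azimuth = atan2(E, N) = atan2(-0.008854, -0.005116) = 240.0° ≈ 240°.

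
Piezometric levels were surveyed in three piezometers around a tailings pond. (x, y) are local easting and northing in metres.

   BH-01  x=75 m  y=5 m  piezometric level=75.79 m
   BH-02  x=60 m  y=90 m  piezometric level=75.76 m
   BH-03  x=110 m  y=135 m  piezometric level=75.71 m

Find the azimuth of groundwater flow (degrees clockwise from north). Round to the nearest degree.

Differences from BH-01: to BH-02 (Δx, Δy, Δh) = (-15, 85, -0.03); to BH-03 = (35, 130, -0.08).
Determinant of the coordinate differences = (-15)·130 − 35·85 = -4925.
∂h/∂x = [(-0.03)·130 − (-0.08)·85] / -4925 = -0.0005888
∂h/∂y = [(-15)·(-0.08) − 35·(-0.03)] / -4925 = -0.0004569
Flow direction (−∇h) has components (+0.0005888 E, +0.0004569 N).
Azimuth = atan2(E, N) = atan2(+0.0005888, +0.0004569) = 52.2° ≈ 052°.

052°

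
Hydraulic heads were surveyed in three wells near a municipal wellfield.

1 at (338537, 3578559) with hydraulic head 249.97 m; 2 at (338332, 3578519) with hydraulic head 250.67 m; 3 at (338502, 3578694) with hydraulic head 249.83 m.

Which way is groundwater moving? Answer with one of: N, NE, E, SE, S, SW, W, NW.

NE

Taking 1 as reference: 2−1 = (-205, -40, +0.70); 3−1 = (-35, 135, -0.14).
Solve a·Δx + b·Δy = Δh: det = (-205)·135 − (-35)·(-40) = -29075.
∂h/∂x = [(+0.70)·135 − (-0.14)·(-40)] / -29075 = -0.003058
∂h/∂y = [(-205)·(-0.14) − (-35)·(+0.70)] / -29075 = -0.001830
Flow = −∇h = (+0.003058 east, +0.001830 north), which points northeast.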